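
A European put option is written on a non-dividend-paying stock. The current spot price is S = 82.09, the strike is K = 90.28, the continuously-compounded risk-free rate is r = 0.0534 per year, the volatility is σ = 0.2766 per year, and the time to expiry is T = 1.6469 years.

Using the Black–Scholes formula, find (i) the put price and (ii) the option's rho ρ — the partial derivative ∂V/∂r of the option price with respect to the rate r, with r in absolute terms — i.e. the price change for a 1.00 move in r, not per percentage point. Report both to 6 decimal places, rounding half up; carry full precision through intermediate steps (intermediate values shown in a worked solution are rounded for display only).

price = 11.902669
ρ = -78.749133

σ√T = 0.2766·√1.6469 = 0.354965
d₁ = (ln(S/K) + (r+σ²/2)T) / (σ√T) = (ln(82.09/90.28) + (0.0534+0.2766²/2)·1.6469) / 0.354965 = (-0.095100 + 0.150945) / 0.354965 = 0.157325
d₂ = d₁ − σ√T = 0.157325 − 0.354965 = -0.197640
e^{−rT} = e^{−0.0534·1.6469} = 0.915812
N(−d₁) = 0.437494,  N(−d₂) = 0.578337
Put price V = K·e^{−rT}·N(−d₂) − S·N(−d₁) = 47.816584 − 35.913915 = 11.902669
ρ = −K·T·e^{−rT}·N(−d₂) = -78.749133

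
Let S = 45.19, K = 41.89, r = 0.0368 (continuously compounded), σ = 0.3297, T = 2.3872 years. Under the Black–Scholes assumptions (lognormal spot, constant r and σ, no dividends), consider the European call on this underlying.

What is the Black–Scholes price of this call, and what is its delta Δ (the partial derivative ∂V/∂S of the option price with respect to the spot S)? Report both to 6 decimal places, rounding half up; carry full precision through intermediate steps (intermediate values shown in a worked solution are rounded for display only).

price = 12.230449
Δ = 0.717697

σ√T = 0.3297·√2.3872 = 0.509405
d₁ = (ln(S/K) + (r+σ²/2)T) / (σ√T) = (ln(45.19/41.89) + (0.0368+0.3297²/2)·2.3872) / 0.509405 = (0.075829 + 0.217596) / 0.509405 = 0.576014
d₂ = d₁ − σ√T = 0.576014 − 0.509405 = 0.066609
e^{−rT} = e^{−0.0368·2.3872} = 0.915899
N(d₁) = 0.717697,  N(d₂) = 0.526553
Call price V = S·N(d₁) − K·e^{−rT}·N(d₂) = 32.432732 − 20.202284 = 12.230449
Δ = N(d₁) = 0.717697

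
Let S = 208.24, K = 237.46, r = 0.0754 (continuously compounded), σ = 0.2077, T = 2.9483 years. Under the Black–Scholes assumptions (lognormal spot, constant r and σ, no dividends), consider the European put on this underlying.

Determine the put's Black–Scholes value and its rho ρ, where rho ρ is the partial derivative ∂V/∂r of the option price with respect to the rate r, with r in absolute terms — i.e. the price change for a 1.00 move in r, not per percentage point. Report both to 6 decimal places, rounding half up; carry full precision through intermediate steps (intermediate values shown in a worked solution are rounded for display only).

σ√T = 0.2077·√2.9483 = 0.356634
d₁ = (ln(S/K) + (r+σ²/2)T) / (σ√T) = (ln(208.24/237.46) + (0.0754+0.2077²/2)·2.9483) / 0.356634 = (-0.131308 + 0.285896) / 0.356634 = 0.433464
d₂ = d₁ − σ√T = 0.433464 − 0.356634 = 0.076830
e^{−rT} = e^{−0.0754·2.9483} = 0.800674
N(−d₁) = 0.332339,  N(−d₂) = 0.469379
Put price V = K·e^{−rT}·N(−d₂) − S·N(−d₁) = 89.242163 − 69.206281 = 20.035882
ρ = −K·T·e^{−rT}·N(−d₂) = -263.112668

price = 20.035882
ρ = -263.112668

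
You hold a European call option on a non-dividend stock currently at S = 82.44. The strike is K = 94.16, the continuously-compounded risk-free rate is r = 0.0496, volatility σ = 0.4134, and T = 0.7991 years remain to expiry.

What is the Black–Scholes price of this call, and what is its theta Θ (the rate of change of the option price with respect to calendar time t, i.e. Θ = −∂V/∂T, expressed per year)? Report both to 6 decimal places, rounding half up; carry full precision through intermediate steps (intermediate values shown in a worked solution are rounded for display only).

price = 9.042425
Θ = -9.073119

σ√T = 0.4134·√0.7991 = 0.369548
d₁ = (ln(S/K) + (r+σ²/2)T) / (σ√T) = (ln(82.44/94.16) + (0.0496+0.4134²/2)·0.7991) / 0.369548 = (-0.132925 + 0.107918) / 0.369548 = -0.067668
d₂ = d₁ − σ√T = -0.067668 − 0.369548 = -0.437216
e^{−rT} = e^{−0.0496·0.7991} = 0.961140
N(d₁) = 0.473025,  N(d₂) = 0.330977
Call price V = S·N(d₁) − K·e^{−rT}·N(d₂) = 38.996192 − 29.953766 = 9.042425
φ(d₁) = (1/√(2π))·e^{−d₁²/2} = 0.398030
Θ = −S·φ(d₁)·σ/(2√T) − r·K·e^{−rT}·N(d₂) = −7.587412 − 1.485707 = -9.073119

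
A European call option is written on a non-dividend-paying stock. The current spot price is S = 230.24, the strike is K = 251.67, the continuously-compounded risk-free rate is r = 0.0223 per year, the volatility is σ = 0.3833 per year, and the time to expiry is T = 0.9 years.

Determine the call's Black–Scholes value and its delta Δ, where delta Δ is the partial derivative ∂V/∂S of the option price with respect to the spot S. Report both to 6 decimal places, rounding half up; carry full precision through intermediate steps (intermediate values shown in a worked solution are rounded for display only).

price = 26.796841
Δ = 0.496914

σ√T = 0.3833·√0.9 = 0.363630
d₁ = (ln(S/K) + (r+σ²/2)T) / (σ√T) = (ln(230.24/251.67) + (0.0223+0.3833²/2)·0.9) / 0.363630 = (-0.088996 + 0.086184) / 0.363630 = -0.007736
d₂ = d₁ − σ√T = -0.007736 − 0.363630 = -0.371366
e^{−rT} = e^{−0.0223·0.9} = 0.980130
N(d₁) = 0.496914,  N(d₂) = 0.355182
Call price V = S·N(d₁) − K·e^{−rT}·N(d₂) = 114.409457 − 87.612616 = 26.796841
Δ = N(d₁) = 0.496914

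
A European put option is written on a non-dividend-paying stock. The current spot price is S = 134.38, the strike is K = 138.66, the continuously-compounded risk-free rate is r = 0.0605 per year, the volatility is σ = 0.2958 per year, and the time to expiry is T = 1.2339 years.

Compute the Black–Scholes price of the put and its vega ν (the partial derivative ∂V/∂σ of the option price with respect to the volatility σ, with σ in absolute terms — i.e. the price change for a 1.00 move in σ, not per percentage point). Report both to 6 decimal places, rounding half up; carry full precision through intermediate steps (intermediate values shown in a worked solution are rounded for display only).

σ√T = 0.2958·√1.2339 = 0.328578
d₁ = (ln(S/K) + (r+σ²/2)T) / (σ√T) = (ln(134.38/138.66) + (0.0605+0.2958²/2)·1.2339) / 0.328578 = (-0.031353 + 0.128633) / 0.328578 = 0.296062
d₂ = d₁ − σ√T = 0.296062 − 0.328578 = -0.032516
e^{−rT} = e^{−0.0605·1.2339} = 0.928067
N(−d₁) = 0.383591,  N(−d₂) = 0.512970
Put price V = K·e^{−rT}·N(−d₂) − S·N(−d₁) = 66.011926 − 51.547016 = 14.464910
φ(d₁) = (1/√(2π))·e^{−d₁²/2} = 0.381836
ν = S·φ(d₁)·√T = 56.996890

price = 14.464910
ν = 56.996890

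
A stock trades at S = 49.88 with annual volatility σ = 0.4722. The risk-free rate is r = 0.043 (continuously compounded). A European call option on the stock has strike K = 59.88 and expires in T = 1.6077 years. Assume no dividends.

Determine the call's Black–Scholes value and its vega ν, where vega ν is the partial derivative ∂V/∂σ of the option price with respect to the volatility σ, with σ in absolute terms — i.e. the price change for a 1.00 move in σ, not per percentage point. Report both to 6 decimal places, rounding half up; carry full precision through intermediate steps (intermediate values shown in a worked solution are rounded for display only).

price = 9.660938
ν = 25.080063

σ√T = 0.4722·√1.6077 = 0.598727
d₁ = (ln(S/K) + (r+σ²/2)T) / (σ√T) = (ln(49.88/59.88) + (0.043+0.4722²/2)·1.6077) / 0.598727 = (-0.182722 + 0.248368) / 0.598727 = 0.109642
d₂ = d₁ − σ√T = 0.109642 − 0.598727 = -0.489085
e^{−rT} = e^{−0.043·1.6077} = 0.933204
N(d₁) = 0.543653,  N(d₂) = 0.312391
Call price V = S·N(d₁) − K·e^{−rT}·N(d₂) = 27.117423 − 17.456485 = 9.660938
φ(d₁) = (1/√(2π))·e^{−d₁²/2} = 0.396552
ν = S·φ(d₁)·√T = 25.080063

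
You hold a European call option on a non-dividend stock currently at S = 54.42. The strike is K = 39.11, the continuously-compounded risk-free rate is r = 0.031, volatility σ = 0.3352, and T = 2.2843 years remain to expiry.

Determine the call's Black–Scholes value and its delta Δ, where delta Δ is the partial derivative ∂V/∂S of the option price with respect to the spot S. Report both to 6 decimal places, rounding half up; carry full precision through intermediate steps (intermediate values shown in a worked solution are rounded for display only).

price = 20.683348
Δ = 0.852026

σ√T = 0.3352·√2.2843 = 0.506618
d₁ = (ln(S/K) + (r+σ²/2)T) / (σ√T) = (ln(54.42/39.11) + (0.031+0.3352²/2)·2.2843) / 0.506618 = (0.330354 + 0.199144) / 0.506618 = 1.045162
d₂ = d₁ − σ√T = 1.045162 − 0.506618 = 0.538544
e^{−rT} = e^{−0.031·2.2843} = 0.931636
N(d₁) = 0.852026,  N(d₂) = 0.704899
Call price V = S·N(d₁) − K·e^{−rT}·N(d₂) = 46.367249 − 25.683901 = 20.683348
Δ = N(d₁) = 0.852026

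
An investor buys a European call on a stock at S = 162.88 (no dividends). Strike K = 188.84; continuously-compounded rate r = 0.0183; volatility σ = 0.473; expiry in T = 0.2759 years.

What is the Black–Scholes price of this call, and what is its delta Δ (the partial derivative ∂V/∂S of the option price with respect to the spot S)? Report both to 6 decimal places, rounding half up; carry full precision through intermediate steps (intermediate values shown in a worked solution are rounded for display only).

σ√T = 0.473·√0.2759 = 0.248449
d₁ = (ln(S/K) + (r+σ²/2)T) / (σ√T) = (ln(162.88/188.84) + (0.0183+0.473²/2)·0.2759) / 0.248449 = (-0.147886 + 0.035912) / 0.248449 = -0.450692
d₂ = d₁ − σ√T = -0.450692 − 0.248449 = -0.699141
e^{−rT} = e^{−0.0183·0.2759} = 0.994964
N(d₁) = 0.326106,  N(d₂) = 0.242232
Call price V = S·N(d₁) − K·e^{−rT}·N(d₂) = 53.116093 − 45.512703 = 7.603390
Δ = N(d₁) = 0.326106

price = 7.603390
Δ = 0.326106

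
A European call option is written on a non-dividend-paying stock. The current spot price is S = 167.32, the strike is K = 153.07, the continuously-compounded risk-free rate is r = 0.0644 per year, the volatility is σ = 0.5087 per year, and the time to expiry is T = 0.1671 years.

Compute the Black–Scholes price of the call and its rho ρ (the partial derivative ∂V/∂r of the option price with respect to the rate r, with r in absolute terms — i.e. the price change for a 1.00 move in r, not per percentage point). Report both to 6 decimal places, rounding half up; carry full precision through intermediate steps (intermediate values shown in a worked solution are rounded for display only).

price = 22.625746
ρ = 16.358682

σ√T = 0.5087·√0.1671 = 0.207946
d₁ = (ln(S/K) + (r+σ²/2)T) / (σ√T) = (ln(167.32/153.07) + (0.0644+0.5087²/2)·0.1671) / 0.207946 = (0.089013 + 0.032382) / 0.207946 = 0.583781
d₂ = d₁ − σ√T = 0.583781 − 0.207946 = 0.375835
e^{−rT} = e^{−0.0644·0.1671} = 0.989296
N(d₁) = 0.720316,  N(d₂) = 0.646480
Call price V = S·N(d₁) − K·e^{−rT}·N(d₂) = 120.523304 − 97.897558 = 22.625746
ρ = K·T·e^{−rT}·N(d₂) = 16.358682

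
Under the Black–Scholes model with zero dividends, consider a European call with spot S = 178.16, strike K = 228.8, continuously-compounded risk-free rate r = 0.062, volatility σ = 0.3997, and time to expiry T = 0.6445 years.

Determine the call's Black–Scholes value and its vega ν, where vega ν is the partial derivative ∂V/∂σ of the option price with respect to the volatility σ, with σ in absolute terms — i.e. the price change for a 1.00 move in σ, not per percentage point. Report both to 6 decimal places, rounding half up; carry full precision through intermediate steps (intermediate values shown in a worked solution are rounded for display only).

price = 9.714288
ν = 50.489414

σ√T = 0.3997·√0.6445 = 0.320882
d₁ = (ln(S/K) + (r+σ²/2)T) / (σ√T) = (ln(178.16/228.8) + (0.062+0.3997²/2)·0.6445) / 0.320882 = (-0.250166 + 0.091442) / 0.320882 = -0.494651
d₂ = d₁ − σ√T = -0.494651 − 0.320882 = -0.815533
e^{−rT} = e^{−0.062·0.6445} = 0.960829
N(d₁) = 0.310423,  N(d₂) = 0.207384
Call price V = S·N(d₁) − K·e^{−rT}·N(d₂) = 55.305035 − 45.590747 = 9.714288
φ(d₁) = (1/√(2π))·e^{−d₁²/2} = 0.353003
ν = S·φ(d₁)·√T = 50.489414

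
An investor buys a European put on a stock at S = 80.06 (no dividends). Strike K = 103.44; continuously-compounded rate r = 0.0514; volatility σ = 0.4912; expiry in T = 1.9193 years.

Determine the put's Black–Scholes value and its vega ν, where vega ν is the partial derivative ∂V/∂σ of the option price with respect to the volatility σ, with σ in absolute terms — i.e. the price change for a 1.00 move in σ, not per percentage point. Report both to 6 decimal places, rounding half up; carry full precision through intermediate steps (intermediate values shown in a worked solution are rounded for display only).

σ√T = 0.4912·√1.9193 = 0.680503
d₁ = (ln(S/K) + (r+σ²/2)T) / (σ√T) = (ln(80.06/103.44) + (0.0514+0.4912²/2)·1.9193) / 0.680503 = (-0.256215 + 0.330194) / 0.680503 = 0.108712
d₂ = d₁ − σ√T = 0.108712 − 0.680503 = -0.571791
e^{−rT} = e^{−0.0514·1.9193} = 0.906058
N(−d₁) = 0.456716,  N(−d₂) = 0.716268
Put price V = K·e^{−rT}·N(−d₂) − S·N(−d₁) = 67.130543 − 36.564652 = 30.565891
φ(d₁) = (1/√(2π))·e^{−d₁²/2} = 0.396592
ν = S·φ(d₁)·√T = 43.987653

price = 30.565891
ν = 43.987653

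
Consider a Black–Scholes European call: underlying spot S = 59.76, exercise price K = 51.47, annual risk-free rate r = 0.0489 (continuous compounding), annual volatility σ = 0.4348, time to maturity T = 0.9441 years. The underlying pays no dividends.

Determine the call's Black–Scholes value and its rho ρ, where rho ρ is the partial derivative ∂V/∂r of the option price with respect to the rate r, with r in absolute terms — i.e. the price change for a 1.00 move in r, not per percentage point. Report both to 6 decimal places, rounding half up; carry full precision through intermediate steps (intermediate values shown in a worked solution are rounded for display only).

σ√T = 0.4348·√0.9441 = 0.422473
d₁ = (ln(S/K) + (r+σ²/2)T) / (σ√T) = (ln(59.76/51.47) + (0.0489+0.4348²/2)·0.9441) / 0.422473 = (0.149337 + 0.135408) / 0.422473 = 0.673997
d₂ = d₁ − σ√T = 0.673997 − 0.422473 = 0.251525
e^{−rT} = e^{−0.0489·0.9441} = 0.954883
N(d₁) = 0.749844,  N(d₂) = 0.599296
Call price V = S·N(d₁) − K·e^{−rT}·N(d₂) = 44.810650 − 29.454088 = 15.356562
ρ = K·T·e^{−rT}·N(d₂) = 27.807605

price = 15.356562
ρ = 27.807605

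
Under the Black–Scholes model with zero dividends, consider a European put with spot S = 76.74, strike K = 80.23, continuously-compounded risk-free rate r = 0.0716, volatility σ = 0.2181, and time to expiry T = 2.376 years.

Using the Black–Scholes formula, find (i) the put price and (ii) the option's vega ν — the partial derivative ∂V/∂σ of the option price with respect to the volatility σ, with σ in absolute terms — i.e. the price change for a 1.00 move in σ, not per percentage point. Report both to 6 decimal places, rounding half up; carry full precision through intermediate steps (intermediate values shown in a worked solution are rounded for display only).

σ√T = 0.2181·√2.376 = 0.336185
d₁ = (ln(S/K) + (r+σ²/2)T) / (σ√T) = (ln(76.74/80.23) + (0.0716+0.2181²/2)·2.376) / 0.336185 = (-0.044474 + 0.226632) / 0.336185 = 0.541836
d₂ = d₁ − σ√T = 0.541836 − 0.336185 = 0.205651
e^{−rT} = e^{−0.0716·2.376} = 0.843562
N(−d₁) = 0.293966,  N(−d₂) = 0.418532
Put price V = K·e^{−rT}·N(−d₂) − S·N(−d₁) = 28.325812 − 22.558921 = 5.766891
φ(d₁) = (1/√(2π))·e^{−d₁²/2} = 0.344476
ν = S·φ(d₁)·√T = 40.747742

price = 5.766891
ν = 40.747742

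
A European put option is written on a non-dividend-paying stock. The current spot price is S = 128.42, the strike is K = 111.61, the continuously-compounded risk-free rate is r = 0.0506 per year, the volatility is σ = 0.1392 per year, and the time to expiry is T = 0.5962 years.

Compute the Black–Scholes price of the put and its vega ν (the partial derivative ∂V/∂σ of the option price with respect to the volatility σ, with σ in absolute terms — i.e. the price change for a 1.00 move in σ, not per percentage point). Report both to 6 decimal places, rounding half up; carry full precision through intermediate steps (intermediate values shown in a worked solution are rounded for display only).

price = 0.304155
ν = 10.313454

σ√T = 0.1392·√0.5962 = 0.107482
d₁ = (ln(S/K) + (r+σ²/2)T) / (σ√T) = (ln(128.42/111.61) + (0.0506+0.1392²/2)·0.5962) / 0.107482 = (0.140295 + 0.035944) / 0.107482 = 1.639713
d₂ = d₁ − σ√T = 1.639713 − 0.107482 = 1.532231
e^{−rT} = e^{−0.0506·0.5962} = 0.970283
N(−d₁) = 0.050532,  N(−d₂) = 0.062733
Put price V = K·e^{−rT}·N(−d₂) − S·N(−d₁) = 6.793534 − 6.489379 = 0.304155
φ(d₁) = (1/√(2π))·e^{−d₁²/2} = 0.104010
ν = S·φ(d₁)·√T = 10.313454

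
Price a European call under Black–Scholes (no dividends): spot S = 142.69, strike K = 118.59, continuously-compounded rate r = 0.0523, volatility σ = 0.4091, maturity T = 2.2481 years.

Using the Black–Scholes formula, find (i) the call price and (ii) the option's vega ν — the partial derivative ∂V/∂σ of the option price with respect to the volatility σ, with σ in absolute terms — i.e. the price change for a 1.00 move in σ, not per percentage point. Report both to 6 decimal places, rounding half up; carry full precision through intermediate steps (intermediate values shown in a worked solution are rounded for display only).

σ√T = 0.4091·√2.2481 = 0.613391
d₁ = (ln(S/K) + (r+σ²/2)T) / (σ√T) = (ln(142.69/118.59) + (0.0523+0.4091²/2)·2.2481) / 0.613391 = (0.185002 + 0.305700) / 0.613391 = 0.799983
d₂ = d₁ − σ√T = 0.799983 − 0.613391 = 0.186592
e^{−rT} = e^{−0.0523·2.2481} = 0.889073
N(d₁) = 0.788140,  N(d₂) = 0.574010
Call price V = S·N(d₁) − K·e^{−rT}·N(d₂) = 112.459639 − 60.520825 = 51.938814
φ(d₁) = (1/√(2π))·e^{−d₁²/2} = 0.289696
ν = S·φ(d₁)·√T = 61.978804

price = 51.938814
ν = 61.978804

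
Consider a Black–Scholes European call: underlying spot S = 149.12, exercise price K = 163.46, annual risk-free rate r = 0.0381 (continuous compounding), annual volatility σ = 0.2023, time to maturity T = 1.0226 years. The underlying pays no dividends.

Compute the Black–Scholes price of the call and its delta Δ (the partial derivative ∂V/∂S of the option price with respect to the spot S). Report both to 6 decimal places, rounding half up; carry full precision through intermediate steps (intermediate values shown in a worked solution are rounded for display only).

price = 8.844337
Δ = 0.437983

σ√T = 0.2023·√1.0226 = 0.204573
d₁ = (ln(S/K) + (r+σ²/2)T) / (σ√T) = (ln(149.12/163.46) + (0.0381+0.2023²/2)·1.0226) / 0.204573 = (-0.091817 + 0.059886) / 0.204573 = -0.156085
d₂ = d₁ − σ√T = -0.156085 − 0.204573 = -0.360658
e^{−rT} = e^{−0.0381·1.0226} = 0.961788
N(d₁) = 0.437983,  N(d₂) = 0.359178
Call price V = S·N(d₁) − K·e^{−rT}·N(d₂) = 65.312030 − 56.467693 = 8.844337
Δ = N(d₁) = 0.437983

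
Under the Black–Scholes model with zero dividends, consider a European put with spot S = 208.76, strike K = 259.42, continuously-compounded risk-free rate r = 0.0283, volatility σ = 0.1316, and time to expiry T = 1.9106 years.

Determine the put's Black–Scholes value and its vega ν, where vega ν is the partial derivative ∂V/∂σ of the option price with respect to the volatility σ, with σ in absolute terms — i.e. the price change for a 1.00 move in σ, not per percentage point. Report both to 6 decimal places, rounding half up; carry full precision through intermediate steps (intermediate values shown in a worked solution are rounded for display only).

σ√T = 0.1316·√1.9106 = 0.181903
d₁ = (ln(S/K) + (r+σ²/2)T) / (σ√T) = (ln(208.76/259.42) + (0.0283+0.1316²/2)·1.9106) / 0.181903 = (-0.217263 + 0.070614) / 0.181903 = -0.806190
d₂ = d₁ − σ√T = -0.806190 − 0.181903 = -0.988093
e^{−rT} = e^{−0.0283·1.9106} = 0.947366
N(−d₁) = 0.789933,  N(−d₂) = 0.838447
Put price V = K·e^{−rT}·N(−d₂) − S·N(−d₁) = 206.061354 − 164.906491 = 41.154863
φ(d₁) = (1/√(2π))·e^{−d₁²/2} = 0.288255
ν = S·φ(d₁)·√T = 83.178107

price = 41.154863
ν = 83.178107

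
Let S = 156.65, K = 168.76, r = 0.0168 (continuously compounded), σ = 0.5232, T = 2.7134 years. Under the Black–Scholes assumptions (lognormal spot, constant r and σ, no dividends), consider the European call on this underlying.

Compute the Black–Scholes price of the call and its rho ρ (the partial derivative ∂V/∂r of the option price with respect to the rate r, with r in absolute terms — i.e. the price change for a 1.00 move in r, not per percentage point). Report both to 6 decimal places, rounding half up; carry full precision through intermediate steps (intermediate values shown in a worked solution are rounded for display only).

price = 50.736743
ρ = 140.514986

σ√T = 0.5232·√2.7134 = 0.861836
d₁ = (ln(S/K) + (r+σ²/2)T) / (σ√T) = (ln(156.65/168.76) + (0.0168+0.5232²/2)·2.7134) / 0.861836 = (-0.074464 + 0.416966) / 0.861836 = 0.397410
d₂ = d₁ − σ√T = 0.397410 − 0.861836 = -0.464426
e^{−rT} = e^{−0.0168·2.7134} = 0.955438
N(d₁) = 0.654467,  N(d₂) = 0.321171
Call price V = S·N(d₁) − K·e^{−rT}·N(d₂) = 102.522320 − 51.785577 = 50.736743
ρ = K·T·e^{−rT}·N(d₂) = 140.514986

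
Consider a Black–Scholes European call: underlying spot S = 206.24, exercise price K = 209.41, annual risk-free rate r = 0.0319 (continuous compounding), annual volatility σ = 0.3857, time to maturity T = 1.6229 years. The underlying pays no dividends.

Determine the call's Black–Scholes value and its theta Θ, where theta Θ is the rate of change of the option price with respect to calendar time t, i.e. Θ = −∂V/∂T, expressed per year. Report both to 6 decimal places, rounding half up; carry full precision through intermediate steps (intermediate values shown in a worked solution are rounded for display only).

σ√T = 0.3857·√1.6229 = 0.491355
d₁ = (ln(S/K) + (r+σ²/2)T) / (σ√T) = (ln(206.24/209.41) + (0.0319+0.3857²/2)·1.6229) / 0.491355 = (-0.015254 + 0.172485) / 0.491355 = 0.319997
d₂ = d₁ − σ√T = 0.319997 − 0.491355 = -0.171359
e^{−rT} = e^{−0.0319·1.6229} = 0.949547
N(d₁) = 0.625515,  N(d₂) = 0.431971
Call price V = S·N(d₁) − K·e^{−rT}·N(d₂) = 129.006114 − 85.895072 = 43.111041
φ(d₁) = (1/√(2π))·e^{−d₁²/2} = 0.379031
Θ = −S·φ(d₁)·σ/(2√T) − r·K·e^{−rT}·N(d₂) = −11.833721 − 2.740053 = -14.573774

price = 43.111041
Θ = -14.573774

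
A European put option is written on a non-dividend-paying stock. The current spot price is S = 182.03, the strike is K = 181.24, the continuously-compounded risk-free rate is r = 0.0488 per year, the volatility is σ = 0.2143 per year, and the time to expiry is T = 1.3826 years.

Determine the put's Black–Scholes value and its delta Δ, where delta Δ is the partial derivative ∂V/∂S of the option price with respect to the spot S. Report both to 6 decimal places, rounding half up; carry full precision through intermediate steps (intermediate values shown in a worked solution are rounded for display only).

σ√T = 0.2143·√1.3826 = 0.251983
d₁ = (ln(S/K) + (r+σ²/2)T) / (σ√T) = (ln(182.03/181.24) + (0.0488+0.2143²/2)·1.3826) / 0.251983 = (0.004349 + 0.099218) / 0.251983 = 0.411012
d₂ = d₁ − σ√T = 0.411012 − 0.251983 = 0.159030
e^{−rT} = e^{−0.0488·1.3826} = 0.934755
N(−d₁) = 0.340532,  N(−d₂) = 0.436823
Put price V = K·e^{−rT}·N(−d₂) − S·N(−d₁) = 74.004328 − 61.987010 = 12.017318
Δ = −N(−d₁) = -0.340532

price = 12.017318
Δ = -0.340532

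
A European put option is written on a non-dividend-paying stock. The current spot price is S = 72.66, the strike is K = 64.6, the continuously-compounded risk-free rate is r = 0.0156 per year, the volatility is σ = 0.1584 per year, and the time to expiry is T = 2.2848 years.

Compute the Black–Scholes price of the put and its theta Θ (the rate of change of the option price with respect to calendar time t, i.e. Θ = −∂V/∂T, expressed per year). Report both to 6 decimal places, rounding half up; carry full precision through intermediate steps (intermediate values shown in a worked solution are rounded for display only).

σ√T = 0.1584·√2.2848 = 0.239430
d₁ = (ln(S/K) + (r+σ²/2)T) / (σ√T) = (ln(72.66/64.6) + (0.0156+0.1584²/2)·2.2848) / 0.239430 = (0.117577 + 0.064306) / 0.239430 = 0.759649
d₂ = d₁ − σ√T = 0.759649 − 0.239430 = 0.520218
e^{−rT} = e^{−0.0156·2.2848} = 0.964985
N(−d₁) = 0.223732,  N(−d₂) = 0.301456
Put price V = K·e^{−rT}·N(−d₂) − S·N(−d₁) = 18.792156 − 16.256392 = 2.535764
φ(d₁) = (1/√(2π))·e^{−d₁²/2} = 0.298952
Θ = −S·φ(d₁)·σ/(2√T) + r·K·e^{−rT}·N(−d₂) = −1.138147 + 0.293158 = -0.844989

price = 2.535764
Θ = -0.844989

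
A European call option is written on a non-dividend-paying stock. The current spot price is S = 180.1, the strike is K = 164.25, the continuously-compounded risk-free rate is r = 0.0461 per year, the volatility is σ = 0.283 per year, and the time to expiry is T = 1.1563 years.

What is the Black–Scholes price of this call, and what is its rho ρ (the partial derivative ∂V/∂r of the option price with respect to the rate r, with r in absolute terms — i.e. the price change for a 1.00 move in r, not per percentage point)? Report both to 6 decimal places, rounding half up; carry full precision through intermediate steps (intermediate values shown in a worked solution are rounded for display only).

σ√T = 0.283·√1.1563 = 0.304314
d₁ = (ln(S/K) + (r+σ²/2)T) / (σ√T) = (ln(180.1/164.25) + (0.0461+0.283²/2)·1.1563) / 0.304314 = (0.092123 + 0.099609) / 0.304314 = 0.630045
d₂ = d₁ − σ√T = 0.630045 − 0.304314 = 0.325731
e^{−rT} = e^{−0.0461·1.1563} = 0.948090
N(d₁) = 0.735668,  N(d₂) = 0.627686
Call price V = S·N(d₁) − K·e^{−rT}·N(d₂) = 132.493717 − 97.745711 = 34.748007
ρ = K·T·e^{−rT}·N(d₂) = 113.023365

price = 34.748007
ρ = 113.023365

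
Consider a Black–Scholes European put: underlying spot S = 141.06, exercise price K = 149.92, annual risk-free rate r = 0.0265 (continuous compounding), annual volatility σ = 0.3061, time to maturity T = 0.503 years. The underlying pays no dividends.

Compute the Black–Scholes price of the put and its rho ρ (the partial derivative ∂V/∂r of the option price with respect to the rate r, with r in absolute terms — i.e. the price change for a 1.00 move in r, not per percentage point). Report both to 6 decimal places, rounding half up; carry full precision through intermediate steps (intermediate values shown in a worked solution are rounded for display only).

price = 16.225164
ρ = -46.763644

σ√T = 0.3061·√0.503 = 0.217094
d₁ = (ln(S/K) + (r+σ²/2)T) / (σ√T) = (ln(141.06/149.92) + (0.0265+0.3061²/2)·0.503) / 0.217094 = (-0.060916 + 0.036894) / 0.217094 = -0.110653
d₂ = d₁ − σ√T = -0.110653 − 0.217094 = -0.327747
e^{−rT} = e^{−0.0265·0.503} = 0.986759
N(−d₁) = 0.544054,  N(−d₂) = 0.628449
Put price V = K·e^{−rT}·N(−d₂) − S·N(−d₁) = 92.969472 − 76.744308 = 16.225164
ρ = −K·T·e^{−rT}·N(−d₂) = -46.763644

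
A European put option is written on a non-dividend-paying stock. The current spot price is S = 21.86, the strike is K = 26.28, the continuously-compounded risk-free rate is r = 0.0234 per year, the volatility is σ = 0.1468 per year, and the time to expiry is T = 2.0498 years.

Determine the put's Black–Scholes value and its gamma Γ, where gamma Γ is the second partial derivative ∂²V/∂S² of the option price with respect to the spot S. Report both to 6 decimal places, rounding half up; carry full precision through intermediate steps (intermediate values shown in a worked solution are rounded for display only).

price = 3.953638
Γ = 0.074935

σ√T = 0.1468·√2.0498 = 0.210175
d₁ = (ln(S/K) + (r+σ²/2)T) / (σ√T) = (ln(21.86/26.28) + (0.0234+0.1468²/2)·2.0498) / 0.210175 = (-0.184150 + 0.070052) / 0.210175 = -0.542868
d₂ = d₁ − σ√T = -0.542868 − 0.210175 = -0.753044
e^{−rT} = e^{−0.0234·2.0498} = 0.953167
N(−d₁) = 0.706390,  N(−d₂) = 0.774288
Put price V = K·e^{−rT}·N(−d₂) − S·N(−d₁) = 19.395318 − 15.441680 = 3.953638
φ(d₁) = (1/√(2π))·e^{−d₁²/2} = 0.344283
Γ = φ(d₁) / (S·σ·√T) = 0.074935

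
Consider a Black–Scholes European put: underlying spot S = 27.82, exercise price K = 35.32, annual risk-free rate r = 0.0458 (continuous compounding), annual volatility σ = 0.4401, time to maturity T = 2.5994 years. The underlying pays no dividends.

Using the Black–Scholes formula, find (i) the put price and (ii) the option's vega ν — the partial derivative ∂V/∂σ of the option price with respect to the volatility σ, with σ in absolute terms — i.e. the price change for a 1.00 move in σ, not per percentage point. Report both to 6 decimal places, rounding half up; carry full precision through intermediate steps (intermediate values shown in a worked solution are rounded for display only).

σ√T = 0.4401·√2.5994 = 0.709558
d₁ = (ln(S/K) + (r+σ²/2)T) / (σ√T) = (ln(27.82/35.32) + (0.0458+0.4401²/2)·2.5994) / 0.709558 = (-0.238694 + 0.370789) / 0.709558 = 0.186165
d₂ = d₁ − σ√T = 0.186165 − 0.709558 = -0.523393
e^{−rT} = e^{−0.0458·2.5994} = 0.887761
N(−d₁) = 0.426158,  N(−d₂) = 0.699650
Put price V = K·e^{−rT}·N(−d₂) − S·N(−d₁) = 21.938024 − 11.855710 = 10.082314
φ(d₁) = (1/√(2π))·e^{−d₁²/2} = 0.392089
ν = S·φ(d₁)·√T = 17.586443

price = 10.082314
ν = 17.586443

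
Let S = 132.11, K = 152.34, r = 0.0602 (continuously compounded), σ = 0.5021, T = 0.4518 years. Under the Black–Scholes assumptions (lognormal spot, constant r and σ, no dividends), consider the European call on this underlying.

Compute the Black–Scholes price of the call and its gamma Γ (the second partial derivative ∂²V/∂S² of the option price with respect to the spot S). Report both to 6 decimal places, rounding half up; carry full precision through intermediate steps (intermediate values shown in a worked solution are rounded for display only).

price = 11.787172
Γ = 0.008815

σ√T = 0.5021·√0.4518 = 0.337492
d₁ = (ln(S/K) + (r+σ²/2)T) / (σ√T) = (ln(132.11/152.34) + (0.0602+0.5021²/2)·0.4518) / 0.337492 = (-0.142480 + 0.084149) / 0.337492 = -0.172837
d₂ = d₁ − σ√T = -0.172837 − 0.337492 = -0.510329
e^{−rT} = e^{−0.0602·0.4518} = 0.973168
N(d₁) = 0.431390,  N(d₂) = 0.304910
Call price V = S·N(d₁) − K·e^{−rT}·N(d₂) = 56.990884 − 45.203712 = 11.787172
φ(d₁) = (1/√(2π))·e^{−d₁²/2} = 0.393028
Γ = φ(d₁) / (S·σ·√T) = 0.008815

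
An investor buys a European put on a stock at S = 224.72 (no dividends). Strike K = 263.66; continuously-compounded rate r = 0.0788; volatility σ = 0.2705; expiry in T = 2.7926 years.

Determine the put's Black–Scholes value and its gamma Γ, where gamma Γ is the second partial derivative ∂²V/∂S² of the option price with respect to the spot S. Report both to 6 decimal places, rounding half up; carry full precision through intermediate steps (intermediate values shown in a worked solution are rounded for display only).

σ√T = 0.2705·√2.7926 = 0.452035
d₁ = (ln(S/K) + (r+σ²/2)T) / (σ√T) = (ln(224.72/263.66) + (0.0788+0.2705²/2)·2.7926) / 0.452035 = (-0.159805 + 0.322225) / 0.452035 = 0.359307
d₂ = d₁ − σ√T = 0.359307 − 0.452035 = -0.092727
e^{−rT} = e^{−0.0788·2.7926} = 0.802473
N(−d₁) = 0.359683,  N(−d₂) = 0.536940
Put price V = K·e^{−rT}·N(−d₂) − S·N(−d₁) = 113.605783 − 80.827881 = 32.777902
φ(d₁) = (1/√(2π))·e^{−d₁²/2} = 0.374004
Γ = φ(d₁) / (S·σ·√T) = 0.003682

price = 32.777902
Γ = 0.003682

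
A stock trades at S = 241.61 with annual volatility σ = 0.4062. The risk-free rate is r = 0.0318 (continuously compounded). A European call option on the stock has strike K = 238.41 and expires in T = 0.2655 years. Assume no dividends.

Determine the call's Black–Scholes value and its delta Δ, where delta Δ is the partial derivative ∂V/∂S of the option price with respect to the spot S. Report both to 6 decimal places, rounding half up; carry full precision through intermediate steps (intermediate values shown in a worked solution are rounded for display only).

price = 22.630109
Δ = 0.582655

σ√T = 0.4062·√0.2655 = 0.209301
d₁ = (ln(S/K) + (r+σ²/2)T) / (σ√T) = (ln(241.61/238.41) + (0.0318+0.4062²/2)·0.2655) / 0.209301 = (0.013333 + 0.030346) / 0.209301 = 0.208691
d₂ = d₁ − σ√T = 0.208691 − 0.209301 = -0.000610
e^{−rT} = e^{−0.0318·0.2655} = 0.991593
N(d₁) = 0.582655,  N(d₂) = 0.499757
Call price V = S·N(d₁) − K·e^{−rT}·N(d₂) = 140.775382 − 118.145273 = 22.630109
Δ = N(d₁) = 0.582655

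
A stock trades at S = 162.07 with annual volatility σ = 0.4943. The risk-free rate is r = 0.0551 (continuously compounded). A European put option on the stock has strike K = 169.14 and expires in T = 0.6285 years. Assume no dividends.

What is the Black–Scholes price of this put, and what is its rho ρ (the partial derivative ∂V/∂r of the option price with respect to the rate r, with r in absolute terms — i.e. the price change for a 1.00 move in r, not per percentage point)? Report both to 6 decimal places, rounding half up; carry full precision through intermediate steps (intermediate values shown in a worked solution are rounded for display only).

price = 25.939558
ρ = -60.144342

σ√T = 0.4943·√0.6285 = 0.391871
d₁ = (ln(S/K) + (r+σ²/2)T) / (σ√T) = (ln(162.07/169.14) + (0.0551+0.4943²/2)·0.6285) / 0.391871 = (-0.042698 + 0.111412) / 0.391871 = 0.175347
d₂ = d₁ − σ√T = 0.175347 − 0.391871 = -0.216524
e^{−rT} = e^{−0.0551·0.6285} = 0.965962
N(−d₁) = 0.430404,  N(−d₂) = 0.585710
Put price V = K·e^{−rT}·N(−d₂) − S·N(−d₁) = 95.695055 − 69.755498 = 25.939558
ρ = −K·T·e^{−rT}·N(−d₂) = -60.144342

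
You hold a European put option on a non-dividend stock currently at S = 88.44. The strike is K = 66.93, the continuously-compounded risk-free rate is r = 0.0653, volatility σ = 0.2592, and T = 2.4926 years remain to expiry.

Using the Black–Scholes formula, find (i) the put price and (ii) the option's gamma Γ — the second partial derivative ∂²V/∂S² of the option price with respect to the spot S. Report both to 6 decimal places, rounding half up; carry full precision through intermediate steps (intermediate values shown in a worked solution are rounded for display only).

σ√T = 0.2592·√2.4926 = 0.409224
d₁ = (ln(S/K) + (r+σ²/2)T) / (σ√T) = (ln(88.44/66.93) + (0.0653+0.2592²/2)·2.4926) / 0.409224 = (0.278677 + 0.246499) / 0.409224 = 1.283346
d₂ = d₁ − σ√T = 1.283346 − 0.409224 = 0.874121
e^{−rT} = e^{−0.0653·2.4926} = 0.849789
N(−d₁) = 0.099686,  N(−d₂) = 0.191026
Put price V = K·e^{−rT}·N(−d₂) − S·N(−d₁) = 10.864875 − 8.816187 = 2.048689
φ(d₁) = (1/√(2π))·e^{−d₁²/2} = 0.175095
Γ = φ(d₁) / (S·σ·√T) = 0.004838

price = 2.048689
Γ = 0.004838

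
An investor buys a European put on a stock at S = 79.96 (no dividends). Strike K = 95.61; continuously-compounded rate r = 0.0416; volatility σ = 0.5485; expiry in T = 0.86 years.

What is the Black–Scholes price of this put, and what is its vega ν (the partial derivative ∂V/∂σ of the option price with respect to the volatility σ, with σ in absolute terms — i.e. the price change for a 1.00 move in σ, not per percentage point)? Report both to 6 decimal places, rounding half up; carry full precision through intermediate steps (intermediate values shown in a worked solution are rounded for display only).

σ√T = 0.5485·√0.86 = 0.508658
d₁ = (ln(S/K) + (r+σ²/2)T) / (σ√T) = (ln(79.96/95.61) + (0.0416+0.5485²/2)·0.86) / 0.508658 = (-0.178751 + 0.165142) / 0.508658 = -0.026754
d₂ = d₁ − σ√T = -0.026754 − 0.508658 = -0.535412
e^{−rT} = e^{−0.0416·0.86} = 0.964856
N(−d₁) = 0.510672,  N(−d₂) = 0.703817
Put price V = K·e^{−rT}·N(−d₂) − S·N(−d₁) = 64.927095 − 40.833323 = 24.093772
φ(d₁) = (1/√(2π))·e^{−d₁²/2} = 0.398800
ν = S·φ(d₁)·√T = 29.571725

price = 24.093772
ν = 29.571725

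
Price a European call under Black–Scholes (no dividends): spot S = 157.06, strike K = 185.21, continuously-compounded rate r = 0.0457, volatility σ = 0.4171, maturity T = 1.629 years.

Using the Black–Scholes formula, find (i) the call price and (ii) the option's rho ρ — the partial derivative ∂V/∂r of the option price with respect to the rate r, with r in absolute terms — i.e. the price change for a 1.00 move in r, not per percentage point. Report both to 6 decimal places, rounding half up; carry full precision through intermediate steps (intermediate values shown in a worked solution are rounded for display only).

price = 27.579681
ρ = 92.815586

σ√T = 0.4171·√1.629 = 0.532354
d₁ = (ln(S/K) + (r+σ²/2)T) / (σ√T) = (ln(157.06/185.21) + (0.0457+0.4171²/2)·1.629) / 0.532354 = (-0.164862 + 0.216146) / 0.532354 = 0.096333
d₂ = d₁ − σ√T = 0.096333 − 0.532354 = -0.436021
e^{−rT} = e^{−0.0457·1.629} = 0.928258
N(d₁) = 0.538372,  N(d₂) = 0.331411
Call price V = S·N(d₁) − K·e^{−rT}·N(d₂) = 84.556713 − 56.977033 = 27.579681
ρ = K·T·e^{−rT}·N(d₂) = 92.815586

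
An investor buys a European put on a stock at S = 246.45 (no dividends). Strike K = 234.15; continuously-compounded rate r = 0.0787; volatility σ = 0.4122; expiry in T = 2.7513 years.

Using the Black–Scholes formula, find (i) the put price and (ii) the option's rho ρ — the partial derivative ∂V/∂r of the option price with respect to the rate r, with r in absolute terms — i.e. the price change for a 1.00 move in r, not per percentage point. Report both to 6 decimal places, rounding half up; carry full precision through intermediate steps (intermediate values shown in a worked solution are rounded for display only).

σ√T = 0.4122·√2.7513 = 0.683718
d₁ = (ln(S/K) + (r+σ²/2)T) / (σ√T) = (ln(246.45/234.15) + (0.0787+0.4122²/2)·2.7513) / 0.683718 = (0.051197 + 0.450262) / 0.683718 = 0.733431
d₂ = d₁ − σ√T = 0.733431 − 0.683718 = 0.049713
e^{−rT} = e^{−0.0787·2.7513} = 0.805311
N(−d₁) = 0.231648,  N(−d₂) = 0.480176
Put price V = K·e^{−rT}·N(−d₂) − S·N(−d₁) = 90.543593 − 57.089634 = 33.453958
ρ = −K·T·e^{−rT}·N(−d₂) = -249.112586

price = 33.453958
ρ = -249.112586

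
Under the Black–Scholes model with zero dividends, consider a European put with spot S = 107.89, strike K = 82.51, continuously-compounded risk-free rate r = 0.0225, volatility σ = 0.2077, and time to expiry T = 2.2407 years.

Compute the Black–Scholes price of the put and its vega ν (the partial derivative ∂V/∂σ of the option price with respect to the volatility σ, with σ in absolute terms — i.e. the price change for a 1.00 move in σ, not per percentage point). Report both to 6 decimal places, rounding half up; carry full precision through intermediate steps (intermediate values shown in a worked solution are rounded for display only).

σ√T = 0.2077·√2.2407 = 0.310905
d₁ = (ln(S/K) + (r+σ²/2)T) / (σ√T) = (ln(107.89/82.51) + (0.0225+0.2077²/2)·2.2407) / 0.310905 = (0.268193 + 0.098747) / 0.310905 = 1.180229
d₂ = d₁ − σ√T = 1.180229 − 0.310905 = 0.869323
e^{−rT} = e^{−0.0225·2.2407} = 0.950834
N(−d₁) = 0.118955,  N(−d₂) = 0.192335
Put price V = K·e^{−rT}·N(−d₂) − S·N(−d₁) = 15.089333 − 12.834016 = 2.255317
φ(d₁) = (1/√(2π))·e^{−d₁²/2} = 0.198809
ν = S·φ(d₁)·√T = 32.107766

price = 2.255317
ν = 32.107766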